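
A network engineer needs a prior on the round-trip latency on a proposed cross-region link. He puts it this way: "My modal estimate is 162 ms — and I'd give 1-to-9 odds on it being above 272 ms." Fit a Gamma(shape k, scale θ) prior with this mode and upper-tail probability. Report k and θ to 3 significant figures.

Gamma(k,θ) with k>1 has mode (k−1)θ, so θ = 162/(k−1).
Need P(X < 272) = 0.9 with θ tied to k this way. Start at k = 2, θ = 162: P(X<272) ≈ 0.500.
Too low — raise k to concentrate. Iterating converges to k ≈ 8.04.
Then θ = 162/(8.04−1) ≈ 23.

k ≈ 8.04, θ ≈ 23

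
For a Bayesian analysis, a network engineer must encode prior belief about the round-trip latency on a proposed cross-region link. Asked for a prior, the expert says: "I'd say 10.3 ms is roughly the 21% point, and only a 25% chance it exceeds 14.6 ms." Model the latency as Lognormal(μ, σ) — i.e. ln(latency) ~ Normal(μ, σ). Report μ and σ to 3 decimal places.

μ ≈ 2.522, σ ≈ 0.236

If T ~ Lognormal(μ,σ) then ln T ~ Normal(μ,σ), so the p-quantile of ln T is μ + z_p·σ.
ln(10.3) = 2.332 and ln(14.6) = 2.681; z_{0.21} = -0.8064, z_{0.75} = 0.6745.
σ = (2.681 − 2.332)/(0.6745 − (-0.8064)) = 0.236.
μ = 2.332 − (-0.8064)·0.236 = 2.522.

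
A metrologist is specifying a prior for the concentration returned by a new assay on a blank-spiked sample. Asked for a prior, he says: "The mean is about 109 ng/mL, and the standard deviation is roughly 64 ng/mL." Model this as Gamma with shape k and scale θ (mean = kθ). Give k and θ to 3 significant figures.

k ≈ 2.9, θ ≈ 37.6

For Gamma(k, scale θ): mean = kθ, variance = kθ², so CV = 1/√k.
CV = SD/mean = 64/109 = 0.5872, hence k = 1/CV² = 2.9.
Then θ = mean/k = 109/2.9 = 37.6.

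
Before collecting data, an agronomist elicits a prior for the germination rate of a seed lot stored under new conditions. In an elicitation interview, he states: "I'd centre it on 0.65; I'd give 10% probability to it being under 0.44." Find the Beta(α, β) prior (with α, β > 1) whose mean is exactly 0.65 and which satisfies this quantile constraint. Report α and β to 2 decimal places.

α ≈ 5.66, β ≈ 3.05

With mean 0.65 fixed, write α = 0.65s, β = 0.35s where s = α+β.
Need P(θ < 0.44) = 0.1 under Beta(0.65s, 0.35s). Normal approximation: (q−m)/√(m(1−m)/s) ≈ z_{0.1} = -1.28, so s ≈ 0.65·0.35·(-1.28)²/(0.44−0.65)² = 8.5.
At s = 8.5: P(θ<0.44) ≈ 0.103. Adjusting to match 0.1 gives s ≈ 8.71.
So α = 0.65·8.71 ≈ 5.66, β = 0.35·8.71 ≈ 3.05.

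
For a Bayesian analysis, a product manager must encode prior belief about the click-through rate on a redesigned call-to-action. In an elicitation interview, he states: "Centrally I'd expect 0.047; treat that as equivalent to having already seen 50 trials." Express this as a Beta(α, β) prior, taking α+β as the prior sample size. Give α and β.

α = 2.35, β = 47.65

Under the effective-sample-size interpretation, Beta(α, β) has prior mean α/(α+β) and prior sample size α+β.
So α+β = 50 and α/(α+β) = 0.047, giving α = 0.047·50 = 2.35 and β = 50 − 2.35 = 47.65.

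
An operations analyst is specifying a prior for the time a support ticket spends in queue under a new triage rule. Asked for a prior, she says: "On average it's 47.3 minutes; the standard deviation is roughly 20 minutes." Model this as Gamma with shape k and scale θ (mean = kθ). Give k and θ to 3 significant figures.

For Gamma(k, scale θ): mean = kθ, variance = kθ², so CV = 1/√k.
CV = SD/mean = 20/47.3 = 0.4228, hence k = 1/CV² = 5.59.
Then θ = mean/k = 47.3/5.59 = 8.46.

k ≈ 5.59, θ ≈ 8.46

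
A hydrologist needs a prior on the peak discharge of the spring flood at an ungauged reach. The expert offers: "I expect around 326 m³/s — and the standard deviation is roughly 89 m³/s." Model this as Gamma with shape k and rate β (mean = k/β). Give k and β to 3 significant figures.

k ≈ 13.4, β ≈ 0.0412

For Gamma(k, rate β): mean = k/β, variance = k/β², so CV = 1/√k.
CV = SD/mean = 89/326 = 0.273, hence k = 1/CV² = 13.4.
Then β = k/mean = 13.4/326 = 0.0412.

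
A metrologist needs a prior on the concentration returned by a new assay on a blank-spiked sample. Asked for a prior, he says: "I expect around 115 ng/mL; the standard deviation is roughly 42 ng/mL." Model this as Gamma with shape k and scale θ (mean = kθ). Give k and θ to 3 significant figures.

For Gamma(k, scale θ): mean = kθ, variance = kθ², so CV = 1/√k.
CV = SD/mean = 42/115 = 0.3652, hence k = 1/CV² = 7.5.
Then θ = mean/k = 115/7.5 = 15.3.

k ≈ 7.5, θ ≈ 15.3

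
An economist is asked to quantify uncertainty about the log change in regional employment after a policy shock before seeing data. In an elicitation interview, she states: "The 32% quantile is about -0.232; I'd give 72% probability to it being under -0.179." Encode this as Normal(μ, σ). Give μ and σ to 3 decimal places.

The p-quantile of Normal(μ,σ) is μ + z_p·σ, with z_{0.32} = -0.4677 and z_{0.72} = 0.5828.
Eliminate σ: μ = (z₂·x₁ − z₁·x₂)/(z₂ − z₁) = (0.5828·-0.232 − (-0.4677)·-0.179)/1.051 = -0.208.
Then σ = (x₂ − x₁)/(z₂ − z₁) = (-0.179 − -0.232)/1.051 = 0.050.

μ = -0.208, σ = 0.050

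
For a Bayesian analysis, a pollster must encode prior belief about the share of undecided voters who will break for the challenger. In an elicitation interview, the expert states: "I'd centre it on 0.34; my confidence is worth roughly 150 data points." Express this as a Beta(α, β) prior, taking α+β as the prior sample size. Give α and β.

α = 51, β = 99

Under the effective-sample-size interpretation, Beta(α, β) has prior mean α/(α+β) and prior sample size α+β.
So α+β = 150 and α/(α+β) = 0.34, giving α = 0.34·150 = 51 and β = 150 − 51 = 99.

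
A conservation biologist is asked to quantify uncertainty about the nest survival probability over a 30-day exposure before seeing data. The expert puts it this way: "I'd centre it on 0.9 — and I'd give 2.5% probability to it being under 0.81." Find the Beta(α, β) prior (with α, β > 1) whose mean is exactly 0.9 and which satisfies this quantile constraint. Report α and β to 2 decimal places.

With mean 0.9 fixed, write α = 0.9s, β = 0.1s where s = α+β.
Need P(θ < 0.81) = 0.025 under Beta(0.9s, 0.1s). Normal approximation: (q−m)/√(m(1−m)/s) ≈ z_{0.025} = -1.96, so s ≈ 0.9·0.1·(-1.96)²/(0.81−0.9)² = 42.7.
At s = 42.7: P(θ<0.81) ≈ 0.041. Adjusting to match 0.025 gives s ≈ 56.19.
So α = 0.9·56.19 ≈ 50.57, β = 0.1·56.19 ≈ 5.62.

α ≈ 50.57, β ≈ 5.62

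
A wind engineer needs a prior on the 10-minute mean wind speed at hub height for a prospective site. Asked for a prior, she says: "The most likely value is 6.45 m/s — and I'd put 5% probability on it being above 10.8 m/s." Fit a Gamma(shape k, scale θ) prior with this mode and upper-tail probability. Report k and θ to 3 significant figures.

k ≈ 11.5, θ ≈ 0.614

Gamma(k,θ) with k>1 has mode (k−1)θ, so θ = 6.45/(k−1).
Need P(X < 10.8) = 0.95 with θ tied to k this way. Start at k = 2, θ = 6.45: P(X<10.8) ≈ 0.499.
Too low — raise k to concentrate. Iterating converges to k ≈ 11.5.
Then θ = 6.45/(11.5−1) ≈ 0.614.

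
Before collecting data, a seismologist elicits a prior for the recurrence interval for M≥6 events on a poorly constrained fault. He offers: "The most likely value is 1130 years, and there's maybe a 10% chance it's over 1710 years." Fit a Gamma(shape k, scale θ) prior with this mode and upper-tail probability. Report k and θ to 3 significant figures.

Gamma(k,θ) with k>1 has mode (k−1)θ, so θ = 1130/(k−1).
Need P(X < 1710) = 0.9 with θ tied to k this way. Start at k = 2, θ = 1130: P(X<1710) ≈ 0.447.
Too low — raise k to concentrate. Iterating converges to k ≈ 11.9.
Then θ = 1130/(11.9−1) ≈ 104.

k ≈ 11.9, θ ≈ 104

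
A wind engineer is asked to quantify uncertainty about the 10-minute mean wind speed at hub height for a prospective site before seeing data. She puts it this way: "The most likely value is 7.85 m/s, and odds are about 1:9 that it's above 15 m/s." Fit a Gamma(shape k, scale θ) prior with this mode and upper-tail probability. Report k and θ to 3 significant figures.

k ≈ 5.56, θ ≈ 1.72

Gamma(k,θ) with k>1 has mode (k−1)θ, so θ = 7.85/(k−1).
Need P(X < 15) = 0.9 with θ tied to k this way. Start at k = 2, θ = 7.85: P(X<15) ≈ 0.569.
Too low — raise k to concentrate. Iterating converges to k ≈ 5.56.
Then θ = 7.85/(5.56−1) ≈ 1.72.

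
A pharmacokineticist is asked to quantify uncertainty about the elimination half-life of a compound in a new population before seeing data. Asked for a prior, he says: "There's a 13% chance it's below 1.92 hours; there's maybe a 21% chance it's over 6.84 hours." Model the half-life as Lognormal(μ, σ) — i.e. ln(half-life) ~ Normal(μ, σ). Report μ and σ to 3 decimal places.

μ ≈ 1.393, σ ≈ 0.657

If T ~ Lognormal(μ,σ) then ln T ~ Normal(μ,σ), so the p-quantile of ln T is μ + z_p·σ.
ln(1.92) = 0.6523 and ln(6.84) = 1.923; z_{0.13} = -1.126, z_{0.79} = 0.8064.
σ = (1.923 − 0.6523)/(0.8064 − (-1.126)) = 0.657.
μ = 0.6523 − (-1.126)·0.657 = 1.393.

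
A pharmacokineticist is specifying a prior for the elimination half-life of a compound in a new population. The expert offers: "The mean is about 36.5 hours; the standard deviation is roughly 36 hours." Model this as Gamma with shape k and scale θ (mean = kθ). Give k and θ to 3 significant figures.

For Gamma(k, scale θ): mean = kθ, variance = kθ², so CV = 1/√k.
CV = SD/mean = 36/36.5 = 0.9863, hence k = 1/CV² = 1.03.
Then θ = mean/k = 36.5/1.03 = 35.5.

k ≈ 1.03, θ ≈ 35.5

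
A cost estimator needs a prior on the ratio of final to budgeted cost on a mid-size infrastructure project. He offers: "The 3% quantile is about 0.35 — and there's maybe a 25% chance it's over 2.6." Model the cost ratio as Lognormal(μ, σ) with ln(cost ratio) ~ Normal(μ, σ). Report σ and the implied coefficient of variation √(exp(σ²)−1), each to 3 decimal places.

If T ~ Lognormal(μ,σ) then ln T ~ Normal(μ,σ), so the p-quantile of ln T is μ + z_p·σ.
ln(0.35) = -1.05 and ln(2.6) = 0.9555; z_{0.03} = -1.881, z_{0.75} = 0.6745.
σ = (0.9555 − -1.05)/(0.6745 − (-1.881)) = 0.785.
μ = -1.05 − (-1.881)·0.785 = 0.426.
CV = √(exp(σ²)−1) = √(exp(0.6159)−1) = 0.923.

σ ≈ 0.785, CV ≈ 0.923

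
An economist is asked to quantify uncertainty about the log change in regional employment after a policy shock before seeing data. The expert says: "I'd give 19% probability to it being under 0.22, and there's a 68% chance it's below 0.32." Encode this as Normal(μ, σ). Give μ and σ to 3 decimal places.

The p-quantile of Normal(μ,σ) is μ + z_p·σ, with z_{0.19} = -0.8779 and z_{0.68} = 0.4677.
Eliminate σ: μ = (z₂·x₁ − z₁·x₂)/(z₂ − z₁) = (0.4677·0.22 − (-0.8779)·0.32)/1.346 = 0.285.
Then σ = (x₂ − x₁)/(z₂ − z₁) = (0.32 − 0.22)/1.346 = 0.074.

μ = 0.285, σ = 0.074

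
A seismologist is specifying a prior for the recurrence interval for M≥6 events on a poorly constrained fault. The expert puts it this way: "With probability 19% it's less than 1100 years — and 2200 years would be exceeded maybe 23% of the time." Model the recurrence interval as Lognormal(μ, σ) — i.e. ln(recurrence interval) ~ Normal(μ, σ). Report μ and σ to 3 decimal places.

μ ≈ 7.379, σ ≈ 0.429

If T ~ Lognormal(μ,σ) then ln T ~ Normal(μ,σ), so the p-quantile of ln T is μ + z_p·σ.
ln(1100) = 7.003 and ln(2200) = 7.696; z_{0.19} = -0.8779, z_{0.77} = 0.7388.
σ = (7.696 − 7.003)/(0.7388 − (-0.8779)) = 0.429.
μ = 7.003 − (-0.8779)·0.429 = 7.379.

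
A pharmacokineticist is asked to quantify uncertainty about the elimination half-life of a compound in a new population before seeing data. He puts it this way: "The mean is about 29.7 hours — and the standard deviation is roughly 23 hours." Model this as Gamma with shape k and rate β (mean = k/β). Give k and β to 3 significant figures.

For Gamma(k, rate β): mean = k/β, variance = k/β², so CV = 1/√k.
CV = SD/mean = 23/29.7 = 0.7744, hence k = 1/CV² = 1.67.
Then β = k/mean = 1.67/29.7 = 0.0561.

k ≈ 1.67, β ≈ 0.0561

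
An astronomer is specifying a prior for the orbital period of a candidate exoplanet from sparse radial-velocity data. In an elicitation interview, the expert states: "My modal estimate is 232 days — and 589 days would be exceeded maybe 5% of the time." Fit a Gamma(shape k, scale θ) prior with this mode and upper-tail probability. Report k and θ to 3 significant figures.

k ≈ 4.12, θ ≈ 74.3

Gamma(k,θ) with k>1 has mode (k−1)θ, so θ = 232/(k−1).
Need P(X < 589) = 0.95 with θ tied to k this way. Start at k = 2, θ = 232: P(X<589) ≈ 0.721.
Too low — raise k to concentrate. Iterating converges to k ≈ 4.12.
Then θ = 232/(4.12−1) ≈ 74.3.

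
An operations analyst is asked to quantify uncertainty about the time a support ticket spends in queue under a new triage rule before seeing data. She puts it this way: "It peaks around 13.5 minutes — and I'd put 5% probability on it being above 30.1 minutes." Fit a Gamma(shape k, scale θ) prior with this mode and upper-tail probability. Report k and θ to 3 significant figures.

k ≈ 5.27, θ ≈ 3.16

Gamma(k,θ) with k>1 has mode (k−1)θ, so θ = 13.5/(k−1).
Need P(X < 30.1) = 0.95 with θ tied to k this way. Start at k = 2, θ = 13.5: P(X<30.1) ≈ 0.653.
Too low — raise k to concentrate. Iterating converges to k ≈ 5.27.
Then θ = 13.5/(5.27−1) ≈ 3.16.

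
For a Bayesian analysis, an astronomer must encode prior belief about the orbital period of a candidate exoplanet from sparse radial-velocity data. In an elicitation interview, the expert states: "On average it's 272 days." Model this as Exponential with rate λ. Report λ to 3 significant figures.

λ ≈ 0.00368

Exponential mean = 1/λ, so λ = 1/272.0 = 0.00368.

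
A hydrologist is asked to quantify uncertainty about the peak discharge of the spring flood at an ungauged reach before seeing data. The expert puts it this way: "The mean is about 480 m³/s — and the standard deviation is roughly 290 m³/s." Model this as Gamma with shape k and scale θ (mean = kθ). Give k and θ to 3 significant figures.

For Gamma(k, scale θ): mean = kθ, variance = kθ², so CV = 1/√k.
CV = SD/mean = 290/480 = 0.6042, hence k = 1/CV² = 2.74.
Then θ = mean/k = 480/2.74 = 175.

k ≈ 2.74, θ ≈ 175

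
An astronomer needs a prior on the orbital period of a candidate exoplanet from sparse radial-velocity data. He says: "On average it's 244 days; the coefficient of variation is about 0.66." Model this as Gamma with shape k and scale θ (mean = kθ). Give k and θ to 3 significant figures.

k ≈ 2.3, θ ≈ 106

For Gamma(k, scale θ): mean = kθ, variance = kθ², so CV = 1/√k.
CV = 0.66, hence k = 1/CV² = 2.3.
Then θ = mean/k = 244/2.3 = 106.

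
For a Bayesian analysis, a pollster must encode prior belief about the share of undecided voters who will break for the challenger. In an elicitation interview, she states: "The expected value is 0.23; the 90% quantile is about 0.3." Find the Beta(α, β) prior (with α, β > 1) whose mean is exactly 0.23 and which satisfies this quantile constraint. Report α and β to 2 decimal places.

With mean 0.23 fixed, write α = 0.23s, β = 0.77s where s = α+β.
Need P(θ < 0.3) = 0.9 under Beta(0.23s, 0.77s). Normal approximation: (q−m)/√(m(1−m)/s) ≈ z_{0.9} = 1.28, so s ≈ 0.23·0.77·(1.28)²/(0.3−0.23)² = 59.4.
At s = 59.4: P(θ<0.3) ≈ 0.896. Adjusting to match 0.9 gives s ≈ 61.91.
So α = 0.23·61.91 ≈ 14.24, β = 0.77·61.91 ≈ 47.67.

α ≈ 14.24, β ≈ 47.67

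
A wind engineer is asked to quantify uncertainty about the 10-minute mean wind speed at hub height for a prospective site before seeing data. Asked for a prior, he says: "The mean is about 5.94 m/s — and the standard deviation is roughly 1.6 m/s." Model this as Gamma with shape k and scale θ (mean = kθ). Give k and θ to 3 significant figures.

k ≈ 13.8, θ ≈ 0.431

For Gamma(k, scale θ): mean = kθ, variance = kθ², so CV = 1/√k.
CV = SD/mean = 1.6/5.94 = 0.2694, hence k = 1/CV² = 13.8.
Then θ = mean/k = 5.94/13.8 = 0.431.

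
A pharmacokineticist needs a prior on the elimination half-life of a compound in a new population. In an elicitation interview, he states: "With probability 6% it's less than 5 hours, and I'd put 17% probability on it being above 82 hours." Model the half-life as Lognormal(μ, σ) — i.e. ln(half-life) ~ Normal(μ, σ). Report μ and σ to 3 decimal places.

μ ≈ 3.343, σ ≈ 1.115

If T ~ Lognormal(μ,σ) then ln T ~ Normal(μ,σ), so the p-quantile of ln T is μ + z_p·σ.
ln(5) = 1.609 and ln(82) = 4.407; z_{0.06} = -1.555, z_{0.83} = 0.9542.
σ = (4.407 − 1.609)/(0.9542 − (-1.555)) = 1.115.
μ = 1.609 − (-1.555)·1.115 = 3.343.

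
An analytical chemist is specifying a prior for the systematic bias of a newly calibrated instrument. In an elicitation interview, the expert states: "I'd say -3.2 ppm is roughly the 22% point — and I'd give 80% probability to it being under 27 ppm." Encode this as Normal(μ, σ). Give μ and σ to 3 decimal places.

μ = 11.250, σ = 18.713

For Normal(μ,σ), the p-quantile is μ + z_p·σ. Here z_{0.22} = -0.7722, z_{0.8} = 0.8416.
So -3.2 = μ − 0.7722σ and 27 = μ + 0.8416σ.
Subtracting: σ = (27 − -3.2)/(0.8416 − (-0.7722)) = 18.713.
Then μ = -3.2 − (-0.7722)·18.713 = 11.250.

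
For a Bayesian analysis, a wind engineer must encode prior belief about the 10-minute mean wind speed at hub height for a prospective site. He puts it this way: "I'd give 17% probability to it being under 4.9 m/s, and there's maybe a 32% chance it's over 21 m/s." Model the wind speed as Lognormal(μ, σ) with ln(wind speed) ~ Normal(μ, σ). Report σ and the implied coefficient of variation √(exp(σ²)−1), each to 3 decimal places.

If T ~ Lognormal(μ,σ) then ln T ~ Normal(μ,σ), so the p-quantile of ln T is μ + z_p·σ.
ln(4.9) = 1.589 and ln(21) = 3.045; z_{0.17} = -0.9542, z_{0.68} = 0.4677.
σ = (3.045 − 1.589)/(0.4677 − (-0.9542)) = 1.024.
μ = 1.589 − (-0.9542)·1.024 = 2.566.
CV = √(exp(σ²)−1) = √(exp(1.0476)−1) = 1.360.

σ ≈ 1.024, CV ≈ 1.360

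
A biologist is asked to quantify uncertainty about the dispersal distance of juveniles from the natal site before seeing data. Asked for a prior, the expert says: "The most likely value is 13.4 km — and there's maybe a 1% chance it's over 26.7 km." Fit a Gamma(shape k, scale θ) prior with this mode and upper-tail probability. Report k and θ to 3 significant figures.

k ≈ 11.3, θ ≈ 1.3

Gamma(k,θ) with k>1 has mode (k−1)θ, so θ = 13.4/(k−1).
Need P(X < 26.7) = 0.99 with θ tied to k this way. Start at k = 2, θ = 13.4: P(X<26.7) ≈ 0.592.
Too low — raise k to concentrate. Iterating converges to k ≈ 11.3.
Then θ = 13.4/(11.3−1) ≈ 1.3.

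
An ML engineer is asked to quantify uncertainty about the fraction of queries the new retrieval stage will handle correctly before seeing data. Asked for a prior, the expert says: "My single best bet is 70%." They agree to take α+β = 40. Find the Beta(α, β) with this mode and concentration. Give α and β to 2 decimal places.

For α,β > 1 the Beta mode is (α−1)/(α+β−2). With α+β = 40, the mode is (α−1)/38.
Set (α−1)/38 = 0.7 → α = 1 + 0.7·38 = 27.60.
β = 40 − α = 12.40.

α = 27.60, β = 12.40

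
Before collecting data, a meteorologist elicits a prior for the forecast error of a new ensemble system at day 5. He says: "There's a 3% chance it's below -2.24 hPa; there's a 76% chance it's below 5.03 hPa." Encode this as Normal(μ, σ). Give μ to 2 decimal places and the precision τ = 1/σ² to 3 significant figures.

For Normal(μ,σ), the p-quantile is μ + z_p·σ. Here z_{0.03} = -1.881, z_{0.76} = 0.7063.
So -2.24 = μ − 1.881σ and 5.03 = μ + 0.7063σ.
Subtracting: σ = (5.03 − -2.24)/(0.7063 − (-1.881)) = 2.81.
Then μ = -2.24 − (-1.881)·2.81 = 3.05.
Precision τ = 1/σ² = 1/2.81² = 0.127.

μ = 3.05, τ = 0.127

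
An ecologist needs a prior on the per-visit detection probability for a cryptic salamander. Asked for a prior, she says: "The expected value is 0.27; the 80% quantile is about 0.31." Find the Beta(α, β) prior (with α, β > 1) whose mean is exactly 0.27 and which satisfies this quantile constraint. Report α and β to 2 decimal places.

With mean 0.27 fixed, write α = 0.27s, β = 0.73s where s = α+β.
Need P(θ < 0.31) = 0.8 under Beta(0.27s, 0.73s). Normal approximation: (q−m)/√(m(1−m)/s) ≈ z_{0.8} = 0.842, so s ≈ 0.27·0.73·(0.842)²/(0.31−0.27)² = 87.3.
At s = 87.3: P(θ<0.31) ≈ 0.803. Adjusting to match 0.8 gives s ≈ 84.80.
So α = 0.27·84.80 ≈ 22.90, β = 0.73·84.80 ≈ 61.91.

α ≈ 22.90, β ≈ 61.91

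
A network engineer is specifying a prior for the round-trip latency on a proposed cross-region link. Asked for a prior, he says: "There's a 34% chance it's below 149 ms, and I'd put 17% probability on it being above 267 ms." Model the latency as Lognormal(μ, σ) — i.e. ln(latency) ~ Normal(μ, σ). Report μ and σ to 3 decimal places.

If T ~ Lognormal(μ,σ) then ln T ~ Normal(μ,σ), so the p-quantile of ln T is μ + z_p·σ.
ln(149) = 5.004 and ln(267) = 5.587; z_{0.34} = -0.4125, z_{0.83} = 0.9542.
σ = (5.587 − 5.004)/(0.9542 − (-0.4125)) = 0.427.
μ = 5.004 − (-0.4125)·0.427 = 5.180.

μ ≈ 5.180, σ ≈ 0.427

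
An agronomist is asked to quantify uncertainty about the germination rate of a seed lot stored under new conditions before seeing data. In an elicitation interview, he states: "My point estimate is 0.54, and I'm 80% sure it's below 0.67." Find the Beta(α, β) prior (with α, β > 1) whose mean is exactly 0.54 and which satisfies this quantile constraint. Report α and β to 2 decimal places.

With mean 0.54 fixed, write α = 0.54s, β = 0.46s where s = α+β.
Need P(θ < 0.67) = 0.8 under Beta(0.54s, 0.46s). Normal approximation: (q−m)/√(m(1−m)/s) ≈ z_{0.8} = 0.842, so s ≈ 0.54·0.46·(0.842)²/(0.67−0.54)² = 10.4.
At s = 10.4: P(θ<0.67) ≈ 0.797. Adjusting to match 0.8 gives s ≈ 10.63.
So α = 0.54·10.63 ≈ 5.74, β = 0.46·10.63 ≈ 4.89.

α ≈ 5.74, β ≈ 4.89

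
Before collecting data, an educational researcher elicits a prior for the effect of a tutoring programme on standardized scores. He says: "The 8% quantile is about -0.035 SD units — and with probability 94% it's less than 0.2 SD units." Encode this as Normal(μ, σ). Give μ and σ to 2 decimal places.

μ = 0.08, σ = 0.08

The p-quantile of Normal(μ,σ) is μ + z_p·σ, with z_{0.08} = -1.405 and z_{0.94} = 1.555.
Eliminate σ: μ = (z₂·x₁ − z₁·x₂)/(z₂ − z₁) = (1.555·-0.035 − (-1.405)·0.2)/2.96 = 0.08.
Then σ = (x₂ − x₁)/(z₂ − z₁) = (0.2 − -0.035)/2.96 = 0.08.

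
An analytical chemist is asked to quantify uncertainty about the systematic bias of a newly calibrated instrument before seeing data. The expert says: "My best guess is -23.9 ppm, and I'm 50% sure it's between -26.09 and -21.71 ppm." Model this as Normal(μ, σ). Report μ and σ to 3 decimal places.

μ = -23.900, σ = 3.247

A symmetric 50% interval runs μ ± z·σ with z = 0.6745.
Half-width = 2.19, so σ = 2.19/0.6745 = 3.247.
μ is the stated best guess, -23.900.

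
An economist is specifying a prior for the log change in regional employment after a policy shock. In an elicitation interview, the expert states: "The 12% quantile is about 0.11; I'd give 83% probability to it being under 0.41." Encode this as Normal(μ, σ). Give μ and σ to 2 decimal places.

μ = 0.28, σ = 0.14

For Normal(μ,σ), the p-quantile is μ + z_p·σ. Here z_{0.12} = -1.175, z_{0.83} = 0.9542.
So 0.11 = μ − 1.175σ and 0.41 = μ + 0.9542σ.
Subtracting: σ = (0.41 − 0.11)/(0.9542 − (-1.175)) = 0.14.
Then μ = 0.11 − (-1.175)·0.14 = 0.28.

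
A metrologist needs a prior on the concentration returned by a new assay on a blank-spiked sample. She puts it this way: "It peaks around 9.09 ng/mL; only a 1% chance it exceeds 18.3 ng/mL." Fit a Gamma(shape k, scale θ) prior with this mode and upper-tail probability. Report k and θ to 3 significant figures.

Gamma(k,θ) with k>1 has mode (k−1)θ, so θ = 9.09/(k−1).
Need P(X < 18.3) = 0.99 with θ tied to k this way. Start at k = 2, θ = 9.09: P(X<18.3) ≈ 0.598.
Too low — raise k to concentrate. Iterating converges to k ≈ 11.
Then θ = 9.09/(11−1) ≈ 0.907.

k ≈ 11, θ ≈ 0.907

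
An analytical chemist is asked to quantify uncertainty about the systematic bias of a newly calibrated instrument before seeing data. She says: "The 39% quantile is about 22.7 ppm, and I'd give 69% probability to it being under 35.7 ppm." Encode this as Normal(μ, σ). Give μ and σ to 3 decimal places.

μ = 27.384, σ = 16.771

For Normal(μ,σ), the p-quantile is μ + z_p·σ. Here z_{0.39} = -0.2793, z_{0.69} = 0.4959.
So 22.7 = μ − 0.2793σ and 35.7 = μ + 0.4959σ.
Subtracting: σ = (35.7 − 22.7)/(0.4959 − (-0.2793)) = 16.771.
Then μ = 22.7 − (-0.2793)·16.771 = 27.384.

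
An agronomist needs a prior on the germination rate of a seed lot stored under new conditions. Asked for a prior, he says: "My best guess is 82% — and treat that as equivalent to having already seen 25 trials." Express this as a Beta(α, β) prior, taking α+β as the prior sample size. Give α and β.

Under the effective-sample-size interpretation, Beta(α, β) has prior mean α/(α+β) and prior sample size α+β.
So α+β = 25 and α/(α+β) = 0.82, giving α = 0.82·25 = 20.5 and β = 25 − 20.5 = 4.5.

α = 20.5, β = 4.5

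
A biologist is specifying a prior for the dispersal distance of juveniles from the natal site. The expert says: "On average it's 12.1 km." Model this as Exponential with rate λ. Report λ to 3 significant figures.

Exponential mean = 1/λ, so λ = 1/12.1 = 0.0826.

λ ≈ 0.0826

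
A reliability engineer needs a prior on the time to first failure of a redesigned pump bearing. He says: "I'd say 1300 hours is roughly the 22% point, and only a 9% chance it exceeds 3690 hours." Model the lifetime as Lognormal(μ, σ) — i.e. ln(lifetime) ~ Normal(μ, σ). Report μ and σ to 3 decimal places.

If T ~ Lognormal(μ,σ) then ln T ~ Normal(μ,σ), so the p-quantile of ln T is μ + z_p·σ.
ln(1300) = 7.17 and ln(3690) = 8.213; z_{0.22} = -0.7722, z_{0.91} = 1.341.
σ = (8.213 − 7.17)/(1.341 − (-0.7722)) = 0.494.
μ = 7.17 − (-0.7722)·0.494 = 7.551.

μ ≈ 7.551, σ ≈ 0.494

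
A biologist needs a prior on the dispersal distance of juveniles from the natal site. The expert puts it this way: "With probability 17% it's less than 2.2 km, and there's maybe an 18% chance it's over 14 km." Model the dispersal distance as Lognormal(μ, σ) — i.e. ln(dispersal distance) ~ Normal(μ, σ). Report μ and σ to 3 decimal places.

If T ~ Lognormal(μ,σ) then ln T ~ Normal(μ,σ), so the p-quantile of ln T is μ + z_p·σ.
ln(2.2) = 0.7885 and ln(14) = 2.639; z_{0.17} = -0.9542, z_{0.82} = 0.9154.
σ = (2.639 − 0.7885)/(0.9154 − (-0.9542)) = 0.990.
μ = 0.7885 − (-0.9542)·0.990 = 1.733.

μ ≈ 1.733, σ ≈ 0.990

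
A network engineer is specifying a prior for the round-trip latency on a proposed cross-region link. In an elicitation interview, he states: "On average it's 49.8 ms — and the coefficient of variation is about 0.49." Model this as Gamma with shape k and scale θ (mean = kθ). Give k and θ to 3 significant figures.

For Gamma(k, scale θ): mean = kθ, variance = kθ², so CV = 1/√k.
CV = 0.49, hence k = 1/CV² = 4.16.
Then θ = mean/k = 49.8/4.16 = 12.

k ≈ 4.16, θ ≈ 12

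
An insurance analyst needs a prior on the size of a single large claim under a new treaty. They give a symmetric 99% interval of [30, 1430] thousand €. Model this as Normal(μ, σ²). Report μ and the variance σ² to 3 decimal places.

A symmetric 99% interval runs μ ± z·σ with z = 2.576.
Half-width = 700, so σ = 700/2.576 = 271.7571 and σ² = 73851.942.
μ is the interval midpoint, 730.000.

μ = 730.000, σ² = 73851.942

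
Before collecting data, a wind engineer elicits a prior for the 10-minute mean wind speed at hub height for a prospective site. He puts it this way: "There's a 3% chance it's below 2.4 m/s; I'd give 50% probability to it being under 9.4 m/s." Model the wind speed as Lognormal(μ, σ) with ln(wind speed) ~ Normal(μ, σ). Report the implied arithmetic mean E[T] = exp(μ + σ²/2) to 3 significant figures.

E[T] ≈ 12.2 m/s

If T ~ Lognormal(μ,σ) then ln T ~ Normal(μ,σ), so the p-quantile of ln T is μ + z_p·σ.
ln(2.4) = 0.8755 and ln(9.4) = 2.241; z_{0.03} = -1.881, z_{0.5} = 0.
σ = (2.241 − 0.8755)/(0 − (-1.881)) = 0.726.
μ = 0.8755 − (-1.881)·0.726 = 2.241.
E[T] = exp(μ + σ²/2) = exp(2.241 + 0.2635) = 12.2 m/s.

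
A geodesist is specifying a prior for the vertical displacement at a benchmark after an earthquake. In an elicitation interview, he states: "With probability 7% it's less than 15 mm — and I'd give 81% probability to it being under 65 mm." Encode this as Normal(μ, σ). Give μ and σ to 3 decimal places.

μ = 46.351, σ = 21.243

For Normal(μ,σ), the p-quantile is μ + z_p·σ. Here z_{0.07} = -1.476, z_{0.81} = 0.8779.
So 15 = μ − 1.476σ and 65 = μ + 0.8779σ.
Subtracting: σ = (65 − 15)/(0.8779 − (-1.476)) = 21.243.
Then μ = 15 − (-1.476)·21.243 = 46.351.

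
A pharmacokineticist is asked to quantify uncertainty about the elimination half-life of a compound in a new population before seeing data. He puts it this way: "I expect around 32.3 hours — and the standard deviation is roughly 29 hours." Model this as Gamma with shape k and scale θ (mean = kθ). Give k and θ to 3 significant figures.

For Gamma(k, scale θ): mean = kθ, variance = kθ², so CV = 1/√k.
CV = SD/mean = 29/32.3 = 0.8978, hence k = 1/CV² = 1.24.
Then θ = mean/k = 32.3/1.24 = 26.

k ≈ 1.24, θ ≈ 26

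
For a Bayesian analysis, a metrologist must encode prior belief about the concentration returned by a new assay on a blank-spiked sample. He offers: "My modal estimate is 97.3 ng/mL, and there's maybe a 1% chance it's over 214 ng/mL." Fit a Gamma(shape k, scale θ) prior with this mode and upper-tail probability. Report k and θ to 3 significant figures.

k ≈ 8.76, θ ≈ 12.5

Gamma(k,θ) with k>1 has mode (k−1)θ, so θ = 97.3/(k−1).
Need P(X < 214) = 0.99 with θ tied to k this way. Start at k = 2, θ = 97.3: P(X<214) ≈ 0.645.
Too low — raise k to concentrate. Iterating converges to k ≈ 8.76.
Then θ = 97.3/(8.76−1) ≈ 12.5.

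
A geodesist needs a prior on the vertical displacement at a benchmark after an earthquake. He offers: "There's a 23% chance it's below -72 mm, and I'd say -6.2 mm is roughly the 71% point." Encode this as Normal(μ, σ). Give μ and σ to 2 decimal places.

For Normal(μ,σ), the p-quantile is μ + z_p·σ. Here z_{0.23} = -0.7388, z_{0.71} = 0.5534.
So -72 = μ − 0.7388σ and -6.2 = μ + 0.5534σ.
Subtracting: σ = (-6.2 − -72)/(0.5534 − (-0.7388)) = 50.92.
Then μ = -72 − (-0.7388)·50.92 = -34.38.

μ = -34.38, σ = 50.92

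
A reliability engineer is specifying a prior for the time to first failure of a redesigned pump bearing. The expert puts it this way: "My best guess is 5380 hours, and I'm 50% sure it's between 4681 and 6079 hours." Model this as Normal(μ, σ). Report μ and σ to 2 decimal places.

A symmetric 50% interval runs μ ± z·σ with z = 0.6745.
Half-width = 699, so σ = 699/0.6745 = 1036.34.
μ is the stated best guess, 5380.00.

μ = 5380.00, σ = 1036.34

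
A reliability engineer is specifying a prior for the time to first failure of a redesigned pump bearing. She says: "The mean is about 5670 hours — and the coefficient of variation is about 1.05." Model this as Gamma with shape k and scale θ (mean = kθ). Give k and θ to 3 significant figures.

For Gamma(k, scale θ): mean = kθ, variance = kθ², so CV = 1/√k.
CV = 1.05, hence k = 1/CV² = 0.907.
Then θ = mean/k = 5670/0.907 = 6250.

k ≈ 0.907, θ ≈ 6250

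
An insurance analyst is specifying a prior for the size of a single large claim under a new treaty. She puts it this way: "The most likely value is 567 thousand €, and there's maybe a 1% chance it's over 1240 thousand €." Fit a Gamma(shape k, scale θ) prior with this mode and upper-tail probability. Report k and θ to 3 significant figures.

Gamma(k,θ) with k>1 has mode (k−1)θ, so θ = 567/(k−1).
Need P(X < 1240) = 0.99 with θ tied to k this way. Start at k = 2, θ = 567: P(X<1240) ≈ 0.642.
Too low — raise k to concentrate. Iterating converges to k ≈ 8.88.
Then θ = 567/(8.88−1) ≈ 71.9.

k ≈ 8.88, θ ≈ 71.9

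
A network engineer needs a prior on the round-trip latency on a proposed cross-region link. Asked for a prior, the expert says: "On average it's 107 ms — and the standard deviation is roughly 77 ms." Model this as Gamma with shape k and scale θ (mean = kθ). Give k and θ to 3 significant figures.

k ≈ 1.93, θ ≈ 55.4

For Gamma(k, scale θ): mean = kθ, variance = kθ², so CV = 1/√k.
CV = SD/mean = 77/107 = 0.7196, hence k = 1/CV² = 1.93.
Then θ = mean/k = 107/1.93 = 55.4.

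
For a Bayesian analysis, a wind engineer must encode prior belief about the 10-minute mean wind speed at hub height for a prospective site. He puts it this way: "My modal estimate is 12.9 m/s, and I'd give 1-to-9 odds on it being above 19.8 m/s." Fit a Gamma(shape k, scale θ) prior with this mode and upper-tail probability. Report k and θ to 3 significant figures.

k ≈ 11.2, θ ≈ 1.27

Gamma(k,θ) with k>1 has mode (k−1)θ, so θ = 12.9/(k−1).
Need P(X < 19.8) = 0.9 with θ tied to k this way. Start at k = 2, θ = 12.9: P(X<19.8) ≈ 0.454.
Too low — raise k to concentrate. Iterating converges to k ≈ 11.2.
Then θ = 12.9/(11.2−1) ≈ 1.27.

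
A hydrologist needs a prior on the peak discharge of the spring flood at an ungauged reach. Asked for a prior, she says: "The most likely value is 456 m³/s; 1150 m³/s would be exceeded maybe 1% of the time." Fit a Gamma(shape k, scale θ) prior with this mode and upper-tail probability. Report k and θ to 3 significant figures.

k ≈ 6.48, θ ≈ 83.3

Gamma(k,θ) with k>1 has mode (k−1)θ, so θ = 456/(k−1).
Need P(X < 1150) = 0.99 with θ tied to k this way. Start at k = 2, θ = 456: P(X<1150) ≈ 0.717.
Too low — raise k to concentrate. Iterating converges to k ≈ 6.48.
Then θ = 456/(6.48−1) ≈ 83.3.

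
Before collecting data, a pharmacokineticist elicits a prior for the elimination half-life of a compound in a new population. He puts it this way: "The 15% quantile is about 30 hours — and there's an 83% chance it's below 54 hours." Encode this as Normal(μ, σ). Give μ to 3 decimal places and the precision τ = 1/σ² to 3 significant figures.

The p-quantile of Normal(μ,σ) is μ + z_p·σ, with z_{0.15} = -1.036 and z_{0.83} = 0.9542.
Eliminate σ: μ = (z₂·x₁ − z₁·x₂)/(z₂ − z₁) = (0.9542·30 − (-1.036)·54)/1.991 = 42.496.
Then σ = (x₂ − x₁)/(z₂ − z₁) = (54 − 30)/1.991 = 12.057.
Precision τ = 1/σ² = 1/12.06² = 0.00688.

μ = 42.496, τ = 0.00688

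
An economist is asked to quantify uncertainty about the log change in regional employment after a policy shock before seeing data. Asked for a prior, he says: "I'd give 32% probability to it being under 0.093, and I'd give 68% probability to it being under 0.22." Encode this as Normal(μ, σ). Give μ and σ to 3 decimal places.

μ = 0.156, σ = 0.136

The p-quantile of Normal(μ,σ) is μ + z_p·σ, with z_{0.32} = -0.4677 and z_{0.68} = 0.4677.
Eliminate σ: μ = (z₂·x₁ − z₁·x₂)/(z₂ − z₁) = (0.4677·0.093 − (-0.4677)·0.22)/0.9354 = 0.156.
Then σ = (x₂ − x₁)/(z₂ − z₁) = (0.22 − 0.093)/0.9354 = 0.136.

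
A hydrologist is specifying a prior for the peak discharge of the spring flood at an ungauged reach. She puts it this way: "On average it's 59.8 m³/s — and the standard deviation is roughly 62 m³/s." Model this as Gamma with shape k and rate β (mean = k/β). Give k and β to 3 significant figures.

For Gamma(k, rate β): mean = k/β, variance = k/β², so CV = 1/√k.
CV = SD/mean = 62/59.8 = 1.037, hence k = 1/CV² = 0.93.
Then β = k/mean = 0.93/59.8 = 0.0156.

k ≈ 0.93, β ≈ 0.0156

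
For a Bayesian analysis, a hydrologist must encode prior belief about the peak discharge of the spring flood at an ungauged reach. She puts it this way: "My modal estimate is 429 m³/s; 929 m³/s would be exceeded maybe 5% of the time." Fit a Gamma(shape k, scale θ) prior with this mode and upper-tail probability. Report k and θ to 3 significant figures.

k ≈ 5.61, θ ≈ 93

Gamma(k,θ) with k>1 has mode (k−1)θ, so θ = 429/(k−1).
Need P(X < 929) = 0.95 with θ tied to k this way. Start at k = 2, θ = 429: P(X<929) ≈ 0.637.
Too low — raise k to concentrate. Iterating converges to k ≈ 5.61.
Then θ = 429/(5.61−1) ≈ 93.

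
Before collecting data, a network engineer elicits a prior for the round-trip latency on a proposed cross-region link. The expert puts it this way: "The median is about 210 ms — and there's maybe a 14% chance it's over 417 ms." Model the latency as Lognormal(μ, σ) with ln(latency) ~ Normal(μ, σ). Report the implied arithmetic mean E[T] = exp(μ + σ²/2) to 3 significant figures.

If T ~ Lognormal(μ,σ) then ln T ~ Normal(μ,σ), so the p-quantile of ln T is μ + z_p·σ.
ln(210) = 5.347 and ln(417) = 6.033; z_{0.5} = 0, z_{0.86} = 1.08.
σ = (6.033 − 5.347)/(1.08 − (0)) = 0.635.
μ = 5.347 − (0)·0.635 = 5.347.
E[T] = exp(μ + σ²/2) = exp(5.347 + 0.2016) = 257 ms.

E[T] ≈ 257 ms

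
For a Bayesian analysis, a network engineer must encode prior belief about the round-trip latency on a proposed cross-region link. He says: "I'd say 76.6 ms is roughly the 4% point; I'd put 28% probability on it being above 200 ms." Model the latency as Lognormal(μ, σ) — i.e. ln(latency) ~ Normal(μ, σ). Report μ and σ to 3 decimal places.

μ ≈ 5.059, σ ≈ 0.411

If T ~ Lognormal(μ,σ) then ln T ~ Normal(μ,σ), so the p-quantile of ln T is μ + z_p·σ.
ln(76.6) = 4.339 and ln(200) = 5.298; z_{0.04} = -1.751, z_{0.72} = 0.5828.
σ = (5.298 − 4.339)/(0.5828 − (-1.751)) = 0.411.
μ = 4.339 − (-1.751)·0.411 = 5.059.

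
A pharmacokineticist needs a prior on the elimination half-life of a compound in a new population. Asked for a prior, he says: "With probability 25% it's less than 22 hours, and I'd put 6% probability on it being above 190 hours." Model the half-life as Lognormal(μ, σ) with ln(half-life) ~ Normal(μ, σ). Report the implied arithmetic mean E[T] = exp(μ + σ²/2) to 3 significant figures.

E[T] ≈ 67.4 hours

If T ~ Lognormal(μ,σ) then ln T ~ Normal(μ,σ), so the p-quantile of ln T is μ + z_p·σ.
ln(22) = 3.091 and ln(190) = 5.247; z_{0.25} = -0.6745, z_{0.94} = 1.555.
σ = (5.247 − 3.091)/(1.555 − (-0.6745)) = 0.967.
μ = 3.091 − (-0.6745)·0.967 = 3.743.
E[T] = exp(μ + σ²/2) = exp(3.743 + 0.4677) = 67.4 hours.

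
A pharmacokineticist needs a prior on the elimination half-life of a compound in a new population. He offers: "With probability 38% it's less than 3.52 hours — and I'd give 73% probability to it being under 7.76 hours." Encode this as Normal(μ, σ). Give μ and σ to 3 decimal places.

μ = 4.930, σ = 4.617

The p-quantile of Normal(μ,σ) is μ + z_p·σ, with z_{0.38} = -0.3055 and z_{0.73} = 0.6128.
Eliminate σ: μ = (z₂·x₁ − z₁·x₂)/(z₂ − z₁) = (0.6128·3.52 − (-0.3055)·7.76)/0.9183 = 4.930.
Then σ = (x₂ − x₁)/(z₂ − z₁) = (7.76 − 3.52)/0.9183 = 4.617.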